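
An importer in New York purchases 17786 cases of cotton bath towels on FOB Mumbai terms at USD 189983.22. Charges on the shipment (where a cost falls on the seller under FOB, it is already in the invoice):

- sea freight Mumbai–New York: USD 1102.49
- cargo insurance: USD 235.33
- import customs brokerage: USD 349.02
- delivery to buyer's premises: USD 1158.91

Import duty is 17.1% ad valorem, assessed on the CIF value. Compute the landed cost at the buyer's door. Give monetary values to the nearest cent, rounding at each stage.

FOB: the seller bears costs until goods are on board at the origin port; the buyer bears freight, insurance and all costs thereafter.
CIF value = FOB price + freight + insurance = 189983.22 + 1102.49 + 235.33 = 191321.04
Import duty = 191321.04 × 17.1% = 32715.90
Buyer bears: freight 1102.49 + insurance 235.33 + brokerage 349.02 + delivery 1158.91 + duty 32715.90 = 35561.65
Landed cost = invoice 189983.22 + 35561.65 = 225544.87

Total landed cost: USD 225544.87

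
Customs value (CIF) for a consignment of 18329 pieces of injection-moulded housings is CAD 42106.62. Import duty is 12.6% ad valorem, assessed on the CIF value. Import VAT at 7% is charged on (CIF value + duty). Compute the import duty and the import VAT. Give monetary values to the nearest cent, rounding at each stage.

Import duty = 42106.62 × 12.6% = 5305.43
VAT base = CIF + duty = 42106.62 + 5305.43 = 47412.05
Import VAT = 47412.05 × 7% = 3318.84

Import duty: CAD 5305.43; import VAT: CAD 3318.84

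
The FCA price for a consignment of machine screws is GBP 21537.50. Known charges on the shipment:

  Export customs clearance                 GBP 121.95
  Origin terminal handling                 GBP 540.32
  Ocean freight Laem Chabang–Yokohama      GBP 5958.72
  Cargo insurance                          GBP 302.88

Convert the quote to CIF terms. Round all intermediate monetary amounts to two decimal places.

CIF price: GBP 28339.42

Not relevant to the conversion: export clearance — on the seller under both FCA and CIF; already in the FCA price and stays in the CIF price.
From FCA to CIF, the seller additionally bears: origin terminal, freight, insurance.
CIF price = 21537.50 + 540.32 + 5958.72 + 302.88 = 28339.42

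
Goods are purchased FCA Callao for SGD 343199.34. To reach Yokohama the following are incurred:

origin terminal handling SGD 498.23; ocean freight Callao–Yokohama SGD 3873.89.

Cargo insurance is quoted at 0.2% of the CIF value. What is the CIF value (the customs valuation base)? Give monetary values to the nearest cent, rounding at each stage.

CIF value: SGD 348268.00

Let C be the CIF value. C = FCA price + pre-shipment costs + freight + 0.2% × C
C − 0.2% × C = 343199.34 + 498.23 + 3873.89
0.998 × C = 347571.46
C = 347571.46 / 0.998 = 348268.00
Insurance premium = 0.2% × 348268.00 = 696.54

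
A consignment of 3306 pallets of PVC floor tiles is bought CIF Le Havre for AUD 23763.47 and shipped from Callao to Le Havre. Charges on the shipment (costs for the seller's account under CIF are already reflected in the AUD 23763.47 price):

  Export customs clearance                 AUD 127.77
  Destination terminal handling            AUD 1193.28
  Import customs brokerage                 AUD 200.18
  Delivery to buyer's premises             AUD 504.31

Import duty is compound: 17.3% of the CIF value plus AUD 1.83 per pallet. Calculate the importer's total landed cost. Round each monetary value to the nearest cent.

Total landed cost: AUD 35822.30

CIF: the seller pays costs through ocean freight and marine insurance to the destination port.
Already in the invoice (seller's account under CIF): export clearance — exclude.
The CIF price already equals the CIF value: 23763.47
Ad valorem component: 23763.47 × 17.3% = 4111.08
Specific component: 3306 × 1.83 = 6049.98
Import duty = 4111.08 + 6049.98 = 10161.06
Buyer bears: destination terminal 1193.28 + brokerage 200.18 + delivery 504.31 + duty 10161.06 = 12058.83
Landed cost = invoice 23763.47 + 12058.83 = 35822.30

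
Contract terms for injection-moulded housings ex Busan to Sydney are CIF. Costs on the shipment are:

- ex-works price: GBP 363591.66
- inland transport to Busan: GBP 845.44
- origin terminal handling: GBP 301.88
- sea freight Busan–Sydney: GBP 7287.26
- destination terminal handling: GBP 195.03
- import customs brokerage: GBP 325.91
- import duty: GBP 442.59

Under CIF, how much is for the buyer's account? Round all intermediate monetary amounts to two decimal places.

CIF: the seller pays costs through ocean freight and marine insurance to the destination port.
Seller's account: goods 363591.66 + inland to port 845.44 + origin terminal 301.88 + freight 7287.26 = 372026.24
Buyer's account: destination terminal 195.03 + brokerage 325.91 + duty 442.59 = 963.53

Buyer's account: GBP 963.53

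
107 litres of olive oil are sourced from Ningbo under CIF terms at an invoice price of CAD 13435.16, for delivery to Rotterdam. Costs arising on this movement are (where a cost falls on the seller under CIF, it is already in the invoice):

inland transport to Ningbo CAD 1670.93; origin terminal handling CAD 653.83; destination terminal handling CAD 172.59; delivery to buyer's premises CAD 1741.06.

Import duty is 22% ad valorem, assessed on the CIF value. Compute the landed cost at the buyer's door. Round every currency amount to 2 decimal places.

CIF: the seller pays costs through ocean freight and marine insurance to the destination port.
Already in the invoice (seller's account under CIF): inland to port, origin terminal — exclude.
The CIF price already equals the CIF value: 13435.16
Import duty = 13435.16 × 22% = 2955.74
Buyer bears: destination terminal 172.59 + delivery 1741.06 + duty 2955.74 = 4869.39
Landed cost = invoice 13435.16 + 4869.39 = 18304.55

Total landed cost: CAD 18304.55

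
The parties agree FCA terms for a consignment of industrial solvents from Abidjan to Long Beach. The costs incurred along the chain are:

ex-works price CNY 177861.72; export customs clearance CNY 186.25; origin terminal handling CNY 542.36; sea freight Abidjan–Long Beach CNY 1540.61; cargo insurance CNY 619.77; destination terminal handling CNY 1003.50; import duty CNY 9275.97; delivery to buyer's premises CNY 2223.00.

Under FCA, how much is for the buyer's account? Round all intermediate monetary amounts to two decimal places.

Buyer's account: CNY 15205.21

FCA: the seller delivers export-cleared goods to the carrier; the buyer bears costs from that point.
Seller's account: goods 177861.72 + export clearance 186.25 = 178047.97
Buyer's account: origin terminal 542.36 + freight 1540.61 + insurance 619.77 + destination terminal 1003.50 + duty 9275.97 + delivery 2223.00 = 15205.21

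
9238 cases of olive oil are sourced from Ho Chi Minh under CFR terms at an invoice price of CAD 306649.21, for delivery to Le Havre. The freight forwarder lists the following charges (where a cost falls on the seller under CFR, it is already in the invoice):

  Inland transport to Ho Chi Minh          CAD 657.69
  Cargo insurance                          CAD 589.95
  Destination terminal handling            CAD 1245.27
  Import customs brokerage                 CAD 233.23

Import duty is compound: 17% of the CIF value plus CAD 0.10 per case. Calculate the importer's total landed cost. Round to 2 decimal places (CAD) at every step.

CFR: the seller pays costs through ocean freight to the destination port, but not insurance.
Already in the invoice (seller's account under CFR): inland to port — exclude.
CIF value = CFR price + insurance = 306649.21 + 589.95 = 307239.16
Ad valorem component: 307239.16 × 17% = 52230.66
Specific component: 9238 × 0.10 = 923.80
Import duty = 52230.66 + 923.80 = 53154.46
Buyer bears: insurance 589.95 + destination terminal 1245.27 + brokerage 233.23 + duty 53154.46 = 55222.91
Landed cost = invoice 306649.21 + 55222.91 = 361872.12

Total landed cost: CAD 361872.12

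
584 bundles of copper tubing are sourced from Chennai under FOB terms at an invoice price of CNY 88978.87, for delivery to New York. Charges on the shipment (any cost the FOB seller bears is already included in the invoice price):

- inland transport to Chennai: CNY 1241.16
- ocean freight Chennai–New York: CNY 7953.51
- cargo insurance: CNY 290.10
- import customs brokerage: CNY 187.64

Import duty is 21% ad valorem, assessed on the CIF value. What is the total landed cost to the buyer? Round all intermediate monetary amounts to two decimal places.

Total landed cost: CNY 117826.84

FOB: the seller bears costs until goods are on board at the origin port; the buyer bears freight, insurance and all costs thereafter.
Already in the invoice (seller's account under FOB): inland to port — exclude.
CIF value = FOB price + freight + insurance = 88978.87 + 7953.51 + 290.10 = 97222.48
Import duty = 97222.48 × 21% = 20416.72
Buyer bears: freight 7953.51 + insurance 290.10 + brokerage 187.64 + duty 20416.72 = 28847.97
Landed cost = invoice 88978.87 + 28847.97 = 117826.84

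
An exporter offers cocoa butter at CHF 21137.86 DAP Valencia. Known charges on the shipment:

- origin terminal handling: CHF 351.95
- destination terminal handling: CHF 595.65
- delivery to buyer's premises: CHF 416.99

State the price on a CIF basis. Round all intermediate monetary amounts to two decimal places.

Not relevant to the conversion: origin terminal — on the seller under both DAP and CIF; already in the DAP price and stays in the CIF price.
From DAP to CIF, the seller no longer bears: destination terminal, delivery.
CIF price = 21137.86 − 595.65 − 416.99 = 20125.22

CIF price: CHF 20125.22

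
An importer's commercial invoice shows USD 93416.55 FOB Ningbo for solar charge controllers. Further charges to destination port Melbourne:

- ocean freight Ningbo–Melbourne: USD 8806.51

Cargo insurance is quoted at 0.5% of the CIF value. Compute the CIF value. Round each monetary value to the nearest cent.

CIF value: USD 102736.74

Let C be the CIF value. C = FOB price + freight + 0.5% × C
C − 0.5% × C = 93416.55 + 8806.51
0.995 × C = 102223.06
C = 102223.06 / 0.995 = 102736.74
Insurance premium = 0.5% × 102736.74 = 513.68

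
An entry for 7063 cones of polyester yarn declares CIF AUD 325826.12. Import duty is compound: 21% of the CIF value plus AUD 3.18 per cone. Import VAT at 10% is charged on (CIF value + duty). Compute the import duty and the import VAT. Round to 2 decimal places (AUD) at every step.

Import duty: AUD 90883.83; import VAT: AUD 41671.00

Ad valorem component: 325826.12 × 21% = 68423.49
Specific component: 7063 × 3.18 = 22460.34
Import duty = 68423.49 + 22460.34 = 90883.83
VAT base = CIF + duty = 325826.12 + 90883.83 = 416709.95
Import VAT = 416709.95 × 10% = 41671.00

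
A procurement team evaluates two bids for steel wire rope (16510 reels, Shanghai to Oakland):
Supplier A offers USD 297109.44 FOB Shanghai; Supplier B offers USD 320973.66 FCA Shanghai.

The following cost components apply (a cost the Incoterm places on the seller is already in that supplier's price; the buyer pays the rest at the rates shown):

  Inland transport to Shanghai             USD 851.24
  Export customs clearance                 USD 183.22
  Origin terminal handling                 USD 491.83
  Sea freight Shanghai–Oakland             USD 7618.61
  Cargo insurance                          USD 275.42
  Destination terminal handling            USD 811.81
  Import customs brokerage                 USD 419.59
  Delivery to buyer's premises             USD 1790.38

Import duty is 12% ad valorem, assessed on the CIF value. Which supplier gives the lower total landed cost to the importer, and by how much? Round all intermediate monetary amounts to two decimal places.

Supplier A (FOB):
CIF value = FOB price + freight + insurance = 297109.44 + 7618.61 + 275.42 = 305003.47
Import duty = 305003.47 × 12% = 36600.42
Buyer bears (A): 7618.61 + 275.42 + 811.81 + 419.59 + 1790.38 = 10915.81
Landed cost (A) = invoice 297109.44 + 10915.81 + duty 36600.42 = 344625.67
Supplier B (FCA):
CIF value = FCA price + origin terminal + freight + insurance = 320973.66 + 491.83 + 7618.61 + 275.42 = 329359.52
Import duty = 329359.52 × 12% = 39523.14
Buyer bears (B): 491.83 + 7618.61 + 275.42 + 811.81 + 419.59 + 1790.38 = 11407.64
Landed cost (B) = invoice 320973.66 + 11407.64 + duty 39523.14 = 371904.44
Difference = |344625.67 − 371904.44| = 27278.77

Supplier A is cheaper by USD 27278.77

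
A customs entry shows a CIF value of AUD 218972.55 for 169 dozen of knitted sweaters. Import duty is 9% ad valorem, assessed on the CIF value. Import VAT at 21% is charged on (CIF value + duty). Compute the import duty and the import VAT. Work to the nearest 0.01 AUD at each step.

Import duty = 218972.55 × 9% = 19707.53
VAT base = CIF + duty = 218972.55 + 19707.53 = 238680.08
Import VAT = 238680.08 × 21% = 50122.82

Import duty: AUD 19707.53; import VAT: AUD 50122.82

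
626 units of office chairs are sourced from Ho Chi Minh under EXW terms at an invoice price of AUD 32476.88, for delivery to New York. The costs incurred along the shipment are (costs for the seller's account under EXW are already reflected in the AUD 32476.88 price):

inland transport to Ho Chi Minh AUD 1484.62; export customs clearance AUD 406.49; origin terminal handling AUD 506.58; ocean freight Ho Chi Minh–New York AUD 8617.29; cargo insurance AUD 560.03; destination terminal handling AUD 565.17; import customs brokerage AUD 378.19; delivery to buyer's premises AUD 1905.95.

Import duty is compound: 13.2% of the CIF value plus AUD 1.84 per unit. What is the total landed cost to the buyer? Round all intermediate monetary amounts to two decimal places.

Total landed cost: AUD 53867.89

EXW: the seller makes goods available at their premises; the buyer bears all onward costs.
CIF value = EXW price + inland to port + export clearance + origin terminal + freight + insurance = 32476.88 + 1484.62 + 406.49 + 506.58 + 8617.29 + 560.03 = 44051.89
Ad valorem component: 44051.89 × 13.2% = 5814.85
Specific component: 626 × 1.84 = 1151.84
Import duty = 5814.85 + 1151.84 = 6966.69
Buyer bears: inland to port 1484.62 + export clearance 406.49 + origin terminal 506.58 + freight 8617.29 + insurance 560.03 + destination terminal 565.17 + brokerage 378.19 + delivery 1905.95 + duty 6966.69 = 21391.01
Landed cost = invoice 32476.88 + 21391.01 = 53867.89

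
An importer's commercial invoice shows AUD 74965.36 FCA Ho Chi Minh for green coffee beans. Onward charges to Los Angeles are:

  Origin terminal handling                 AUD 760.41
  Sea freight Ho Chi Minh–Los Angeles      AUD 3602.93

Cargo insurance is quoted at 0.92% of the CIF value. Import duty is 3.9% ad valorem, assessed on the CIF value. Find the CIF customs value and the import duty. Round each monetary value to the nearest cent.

Let C be the CIF value. C = FCA price + pre-shipment costs + freight + 0.92% × C
C − 0.92% × C = 74965.36 + 760.41 + 3602.93
0.9908 × C = 79328.70
C = 79328.70 / 0.9908 = 80065.30
Insurance premium = 0.92% × 80065.30 = 736.60
Import duty = 80065.30 × 3.9% = 3122.55

CIF value: AUD 80065.30; import duty: AUD 3122.55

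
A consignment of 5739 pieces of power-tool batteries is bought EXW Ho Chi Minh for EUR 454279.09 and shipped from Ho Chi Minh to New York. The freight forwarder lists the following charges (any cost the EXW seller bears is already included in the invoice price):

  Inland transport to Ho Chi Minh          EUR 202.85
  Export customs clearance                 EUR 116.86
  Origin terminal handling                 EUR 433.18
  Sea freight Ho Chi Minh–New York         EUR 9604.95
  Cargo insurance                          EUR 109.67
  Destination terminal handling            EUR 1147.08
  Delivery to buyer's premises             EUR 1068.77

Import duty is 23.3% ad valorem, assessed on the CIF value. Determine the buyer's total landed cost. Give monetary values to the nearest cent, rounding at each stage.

Total landed cost: EUR 575248.41

EXW: the seller makes goods available at their premises; the buyer bears all onward costs.
CIF value = EXW price + inland to port + export clearance + origin terminal + freight + insurance = 454279.09 + 202.85 + 116.86 + 433.18 + 9604.95 + 109.67 = 464746.60
Import duty = 464746.60 × 23.3% = 108285.96
Buyer bears: inland to port 202.85 + export clearance 116.86 + origin terminal 433.18 + freight 9604.95 + insurance 109.67 + destination terminal 1147.08 + delivery 1068.77 + duty 108285.96 = 120969.32
Landed cost = invoice 454279.09 + 120969.32 = 575248.41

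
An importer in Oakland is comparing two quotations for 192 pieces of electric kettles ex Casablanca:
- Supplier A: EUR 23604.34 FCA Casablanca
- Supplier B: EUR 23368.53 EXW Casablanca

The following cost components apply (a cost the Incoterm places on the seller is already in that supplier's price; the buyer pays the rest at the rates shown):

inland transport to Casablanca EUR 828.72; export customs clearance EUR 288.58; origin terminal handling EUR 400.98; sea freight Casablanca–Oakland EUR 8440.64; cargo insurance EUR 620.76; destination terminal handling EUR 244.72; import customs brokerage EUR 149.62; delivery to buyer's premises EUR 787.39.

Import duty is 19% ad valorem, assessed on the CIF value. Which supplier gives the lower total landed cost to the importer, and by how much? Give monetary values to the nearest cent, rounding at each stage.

Supplier A is cheaper by EUR 1048.97

Supplier A (FCA):
CIF value = FCA price + origin terminal + freight + insurance = 23604.34 + 400.98 + 8440.64 + 620.76 = 33066.72
Import duty = 33066.72 × 19% = 6282.68
Buyer bears (A): 400.98 + 8440.64 + 620.76 + 244.72 + 149.62 + 787.39 = 10644.11
Landed cost (A) = invoice 23604.34 + 10644.11 + duty 6282.68 = 40531.13
Supplier B (EXW):
CIF value = EXW price + inland to port + export clearance + origin terminal + freight + insurance = 23368.53 + 828.72 + 288.58 + 400.98 + 8440.64 + 620.76 = 33948.21
Import duty = 33948.21 × 19% = 6450.16
Buyer bears (B): 828.72 + 288.58 + 400.98 + 8440.64 + 620.76 + 244.72 + 149.62 + 787.39 = 11761.41
Landed cost (B) = invoice 23368.53 + 11761.41 + duty 6450.16 = 41580.10
Difference = |40531.13 − 41580.10| = 1048.97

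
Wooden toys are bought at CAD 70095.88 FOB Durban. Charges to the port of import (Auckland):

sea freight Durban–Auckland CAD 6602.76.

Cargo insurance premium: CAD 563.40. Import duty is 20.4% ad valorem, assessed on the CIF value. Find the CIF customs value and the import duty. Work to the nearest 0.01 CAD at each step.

CIF = FOB price + freight + insurance
CIF = 70095.88 + 6602.76 + 563.40 = 77262.04
Import duty = 77262.04 × 20.4% = 15761.46

CIF value: CAD 77262.04; import duty: CAD 15761.46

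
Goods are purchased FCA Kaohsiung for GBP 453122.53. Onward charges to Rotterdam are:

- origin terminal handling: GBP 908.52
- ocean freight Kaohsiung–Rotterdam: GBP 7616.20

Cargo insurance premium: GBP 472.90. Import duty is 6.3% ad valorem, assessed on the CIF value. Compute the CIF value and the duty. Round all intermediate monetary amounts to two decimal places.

CIF = FCA price + pre-shipment costs + freight + insurance
CIF = 453122.53 + 908.52 + 7616.20 + 472.90 = 462120.15
Import duty = 462120.15 × 6.3% = 29113.57

CIF value: GBP 462120.15; import duty: GBP 29113.57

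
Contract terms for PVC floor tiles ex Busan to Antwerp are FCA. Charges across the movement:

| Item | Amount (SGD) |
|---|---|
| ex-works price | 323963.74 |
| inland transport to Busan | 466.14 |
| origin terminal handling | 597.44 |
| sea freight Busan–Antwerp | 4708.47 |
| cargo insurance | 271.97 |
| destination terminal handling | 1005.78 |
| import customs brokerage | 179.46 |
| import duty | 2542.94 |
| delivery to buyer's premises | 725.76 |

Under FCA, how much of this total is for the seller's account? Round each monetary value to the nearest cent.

FCA: the seller delivers export-cleared goods to the carrier; the buyer bears costs from that point.
Seller's account: goods 323963.74 + inland to port 466.14 = 324429.88
Buyer's account: origin terminal 597.44 + freight 4708.47 + insurance 271.97 + destination terminal 1005.78 + brokerage 179.46 + duty 2542.94 + delivery 725.76 = 10031.82

Seller's account: SGD 324429.88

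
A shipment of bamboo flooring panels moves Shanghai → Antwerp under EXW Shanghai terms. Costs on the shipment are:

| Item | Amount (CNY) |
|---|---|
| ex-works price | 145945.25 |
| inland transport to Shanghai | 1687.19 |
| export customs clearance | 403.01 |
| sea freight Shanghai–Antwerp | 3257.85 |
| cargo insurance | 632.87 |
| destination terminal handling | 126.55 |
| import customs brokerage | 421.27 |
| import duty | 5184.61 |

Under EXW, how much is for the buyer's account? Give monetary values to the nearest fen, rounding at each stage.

Buyer's account: CNY 11713.35

EXW: the seller makes goods available at their premises; the buyer bears all onward costs.
Seller's account: goods 145945.25 = 145945.25
Buyer's account: inland to port 1687.19 + export clearance 403.01 + freight 3257.85 + insurance 632.87 + destination terminal 126.55 + brokerage 421.27 + duty 5184.61 = 11713.35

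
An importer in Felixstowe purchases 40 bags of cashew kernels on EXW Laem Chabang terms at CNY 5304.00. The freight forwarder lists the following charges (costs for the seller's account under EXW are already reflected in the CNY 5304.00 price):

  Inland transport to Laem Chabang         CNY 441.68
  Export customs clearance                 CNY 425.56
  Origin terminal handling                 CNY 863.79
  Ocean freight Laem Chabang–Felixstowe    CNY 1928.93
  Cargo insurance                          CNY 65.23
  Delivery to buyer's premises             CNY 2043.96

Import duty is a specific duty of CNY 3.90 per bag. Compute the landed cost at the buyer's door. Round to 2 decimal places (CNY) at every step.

Total landed cost: CNY 11229.15

EXW: the seller makes goods available at their premises; the buyer bears all onward costs.
CIF value = EXW price + inland to port + export clearance + origin terminal + freight + insurance = 5304.00 + 441.68 + 425.56 + 863.79 + 1928.93 + 65.23 = 9029.19
Import duty = 40 × 3.90 = 156.00
Buyer bears: inland to port 441.68 + export clearance 425.56 + origin terminal 863.79 + freight 1928.93 + insurance 65.23 + delivery 2043.96 + duty 156.00 = 5925.15
Landed cost = invoice 5304.00 + 5925.15 = 11229.15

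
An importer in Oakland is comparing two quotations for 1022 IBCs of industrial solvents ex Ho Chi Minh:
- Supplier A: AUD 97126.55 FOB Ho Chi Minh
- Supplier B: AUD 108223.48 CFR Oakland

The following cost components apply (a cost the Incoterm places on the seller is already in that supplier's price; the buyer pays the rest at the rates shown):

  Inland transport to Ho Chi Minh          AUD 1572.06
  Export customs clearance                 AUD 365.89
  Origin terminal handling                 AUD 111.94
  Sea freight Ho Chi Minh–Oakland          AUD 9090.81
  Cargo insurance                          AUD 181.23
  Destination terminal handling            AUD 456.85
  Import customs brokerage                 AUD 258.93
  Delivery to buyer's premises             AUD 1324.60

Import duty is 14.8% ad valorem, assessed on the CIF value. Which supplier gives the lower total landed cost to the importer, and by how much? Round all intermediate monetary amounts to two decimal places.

Supplier A (FOB):
CIF value = FOB price + freight + insurance = 97126.55 + 9090.81 + 181.23 = 106398.59
Import duty = 106398.59 × 14.8% = 15746.99
Buyer bears (A): 9090.81 + 181.23 + 456.85 + 258.93 + 1324.60 = 11312.42
Landed cost (A) = invoice 97126.55 + 11312.42 + duty 15746.99 = 124185.96
Supplier B (CFR):
CIF value = CFR price + insurance = 108223.48 + 181.23 = 108404.71
Import duty = 108404.71 × 14.8% = 16043.90
Buyer bears (B): 181.23 + 456.85 + 258.93 + 1324.60 = 2221.61
Landed cost (B) = invoice 108223.48 + 2221.61 + duty 16043.90 = 126488.99
Difference = |124185.96 − 126488.99| = 2303.03

Supplier A is cheaper by AUD 2303.03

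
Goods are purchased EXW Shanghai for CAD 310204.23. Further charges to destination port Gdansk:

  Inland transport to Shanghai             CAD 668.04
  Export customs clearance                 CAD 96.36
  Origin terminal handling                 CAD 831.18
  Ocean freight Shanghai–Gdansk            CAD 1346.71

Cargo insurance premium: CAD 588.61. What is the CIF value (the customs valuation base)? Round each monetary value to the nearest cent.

CIF = EXW price + pre-shipment costs + freight + insurance
CIF = 310204.23 + 668.04 + 96.36 + 831.18 + 1346.71 + 588.61 = 313735.13

CIF value: CAD 313735.13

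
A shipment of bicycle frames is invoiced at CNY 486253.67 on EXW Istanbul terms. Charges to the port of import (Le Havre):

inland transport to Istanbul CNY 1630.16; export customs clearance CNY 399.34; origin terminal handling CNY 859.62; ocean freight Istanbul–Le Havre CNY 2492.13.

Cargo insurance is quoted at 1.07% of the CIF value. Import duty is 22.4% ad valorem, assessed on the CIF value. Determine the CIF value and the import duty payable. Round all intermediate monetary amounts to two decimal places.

CIF value: CNY 496952.31; import duty: CNY 111317.32

Let C be the CIF value. C = EXW price + pre-shipment costs + freight + 1.07% × C
C − 1.07% × C = 486253.67 + 1630.16 + 399.34 + 859.62 + 2492.13
0.9893 × C = 491634.92
C = 491634.92 / 0.9893 = 496952.31
Insurance premium = 1.07% × 496952.31 = 5317.39
Import duty = 496952.31 × 22.4% = 111317.32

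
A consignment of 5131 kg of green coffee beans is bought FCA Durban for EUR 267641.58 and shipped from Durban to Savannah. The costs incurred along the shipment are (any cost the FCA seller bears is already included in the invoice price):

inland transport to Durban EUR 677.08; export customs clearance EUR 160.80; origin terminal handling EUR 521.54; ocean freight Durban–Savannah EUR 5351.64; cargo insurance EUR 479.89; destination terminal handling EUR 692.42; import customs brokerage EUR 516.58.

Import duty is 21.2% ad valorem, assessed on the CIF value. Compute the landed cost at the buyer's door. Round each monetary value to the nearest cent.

Total landed cost: EUR 333290.52

FCA: the seller delivers export-cleared goods to the carrier; the buyer bears costs from that point.
Already in the invoice (seller's account under FCA): inland to port, export clearance — exclude.
CIF value = FCA price + origin terminal + freight + insurance = 267641.58 + 521.54 + 5351.64 + 479.89 = 273994.65
Import duty = 273994.65 × 21.2% = 58086.87
Buyer bears: origin terminal 521.54 + freight 5351.64 + insurance 479.89 + destination terminal 692.42 + brokerage 516.58 + duty 58086.87 = 65648.94
Landed cost = invoice 267641.58 + 65648.94 = 333290.52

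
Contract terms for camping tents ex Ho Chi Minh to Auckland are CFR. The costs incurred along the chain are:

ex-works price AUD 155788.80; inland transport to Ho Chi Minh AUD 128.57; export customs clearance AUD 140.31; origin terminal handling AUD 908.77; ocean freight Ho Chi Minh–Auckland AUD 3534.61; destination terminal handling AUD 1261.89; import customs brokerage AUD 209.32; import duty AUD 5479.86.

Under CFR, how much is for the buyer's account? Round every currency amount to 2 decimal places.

CFR: the seller pays costs through ocean freight to the destination port, but not insurance.
Seller's account: goods 155788.80 + inland to port 128.57 + export clearance 140.31 + origin terminal 908.77 + freight 3534.61 = 160501.06
Buyer's account: destination terminal 1261.89 + brokerage 209.32 + duty 5479.86 = 6951.07

Buyer's account: AUD 6951.07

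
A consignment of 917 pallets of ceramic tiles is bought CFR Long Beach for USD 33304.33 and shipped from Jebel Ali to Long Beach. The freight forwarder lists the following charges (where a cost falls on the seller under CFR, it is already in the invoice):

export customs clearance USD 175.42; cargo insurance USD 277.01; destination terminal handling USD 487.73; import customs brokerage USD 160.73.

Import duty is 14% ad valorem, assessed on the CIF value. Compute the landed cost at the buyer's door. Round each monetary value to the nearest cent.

CFR: the seller pays costs through ocean freight to the destination port, but not insurance.
Already in the invoice (seller's account under CFR): export clearance — exclude.
CIF value = CFR price + insurance = 33304.33 + 277.01 = 33581.34
Import duty = 33581.34 × 14% = 4701.39
Buyer bears: insurance 277.01 + destination terminal 487.73 + brokerage 160.73 + duty 4701.39 = 5626.86
Landed cost = invoice 33304.33 + 5626.86 = 38931.19

Total landed cost: USD 38931.19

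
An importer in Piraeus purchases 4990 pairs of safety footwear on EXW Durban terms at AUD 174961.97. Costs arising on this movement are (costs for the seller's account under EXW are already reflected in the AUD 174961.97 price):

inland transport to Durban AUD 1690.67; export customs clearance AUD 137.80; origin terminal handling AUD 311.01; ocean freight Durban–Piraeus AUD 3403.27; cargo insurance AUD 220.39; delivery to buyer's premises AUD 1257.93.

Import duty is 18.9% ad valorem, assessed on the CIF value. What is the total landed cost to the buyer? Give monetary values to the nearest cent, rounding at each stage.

EXW: the seller makes goods available at their premises; the buyer bears all onward costs.
CIF value = EXW price + inland to port + export clearance + origin terminal + freight + insurance = 174961.97 + 1690.67 + 137.80 + 311.01 + 3403.27 + 220.39 = 180725.11
Import duty = 180725.11 × 18.9% = 34157.05
Buyer bears: inland to port 1690.67 + export clearance 137.80 + origin terminal 311.01 + freight 3403.27 + insurance 220.39 + delivery 1257.93 + duty 34157.05 = 41178.12
Landed cost = invoice 174961.97 + 41178.12 = 216140.09

Total landed cost: AUD 216140.09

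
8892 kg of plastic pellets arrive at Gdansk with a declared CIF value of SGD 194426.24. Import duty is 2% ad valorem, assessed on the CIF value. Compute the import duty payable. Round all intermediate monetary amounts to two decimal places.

Import duty = 194426.24 × 2% = 3888.52

Import duty: SGD 3888.52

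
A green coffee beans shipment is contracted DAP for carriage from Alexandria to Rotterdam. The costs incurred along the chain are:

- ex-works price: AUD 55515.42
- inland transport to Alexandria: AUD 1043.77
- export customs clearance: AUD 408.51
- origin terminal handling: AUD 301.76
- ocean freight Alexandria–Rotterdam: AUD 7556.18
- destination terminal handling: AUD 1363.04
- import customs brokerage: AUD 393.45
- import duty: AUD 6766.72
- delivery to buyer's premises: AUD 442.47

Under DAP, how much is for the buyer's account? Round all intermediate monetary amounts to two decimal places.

Buyer's account: AUD 7160.17

DAP: the seller bears all costs to the named destination except import duty and clearance.
Seller's account: goods 55515.42 + inland to port 1043.77 + export clearance 408.51 + origin terminal 301.76 + freight 7556.18 + destination terminal 1363.04 + delivery 442.47 = 66631.15
Buyer's account: brokerage 393.45 + duty 6766.72 = 7160.17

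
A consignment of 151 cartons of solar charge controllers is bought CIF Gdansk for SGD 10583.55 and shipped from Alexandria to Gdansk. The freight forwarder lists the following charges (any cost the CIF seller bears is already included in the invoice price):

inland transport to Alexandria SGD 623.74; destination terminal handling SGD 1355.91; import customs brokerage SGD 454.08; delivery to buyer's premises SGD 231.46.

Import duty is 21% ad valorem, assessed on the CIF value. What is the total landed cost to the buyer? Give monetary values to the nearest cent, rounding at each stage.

CIF: the seller pays costs through ocean freight and marine insurance to the destination port.
Already in the invoice (seller's account under CIF): inland to port — exclude.
The CIF price already equals the CIF value: 10583.55
Import duty = 10583.55 × 21% = 2222.55
Buyer bears: destination terminal 1355.91 + brokerage 454.08 + delivery 231.46 + duty 2222.55 = 4264.00
Landed cost = invoice 10583.55 + 4264.00 = 14847.55

Total landed cost: SGD 14847.55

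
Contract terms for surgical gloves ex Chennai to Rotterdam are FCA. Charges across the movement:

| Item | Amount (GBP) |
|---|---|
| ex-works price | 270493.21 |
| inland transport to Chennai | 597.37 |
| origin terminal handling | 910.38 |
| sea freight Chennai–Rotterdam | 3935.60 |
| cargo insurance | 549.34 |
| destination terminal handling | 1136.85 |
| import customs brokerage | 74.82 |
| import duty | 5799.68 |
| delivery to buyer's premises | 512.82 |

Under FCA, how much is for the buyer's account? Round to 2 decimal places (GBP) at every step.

FCA: the seller delivers export-cleared goods to the carrier; the buyer bears costs from that point.
Seller's account: goods 270493.21 + inland to port 597.37 = 271090.58
Buyer's account: origin terminal 910.38 + freight 3935.60 + insurance 549.34 + destination terminal 1136.85 + brokerage 74.82 + duty 5799.68 + delivery 512.82 = 12919.49

Buyer's account: GBP 12919.49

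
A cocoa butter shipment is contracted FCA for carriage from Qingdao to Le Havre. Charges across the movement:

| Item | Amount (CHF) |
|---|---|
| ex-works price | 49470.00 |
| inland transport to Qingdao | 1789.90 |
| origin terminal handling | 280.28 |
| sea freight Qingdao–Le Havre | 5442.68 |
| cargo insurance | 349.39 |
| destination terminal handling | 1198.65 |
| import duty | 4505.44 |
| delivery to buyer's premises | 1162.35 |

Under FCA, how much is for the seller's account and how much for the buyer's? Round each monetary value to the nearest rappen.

Seller: CHF 51259.90; buyer: CHF 12938.79

FCA: the seller delivers export-cleared goods to the carrier; the buyer bears costs from that point.
Seller's account: goods 49470.00 + inland to port 1789.90 = 51259.90
Buyer's account: origin terminal 280.28 + freight 5442.68 + insurance 349.39 + destination terminal 1198.65 + duty 4505.44 + delivery 1162.35 = 12938.79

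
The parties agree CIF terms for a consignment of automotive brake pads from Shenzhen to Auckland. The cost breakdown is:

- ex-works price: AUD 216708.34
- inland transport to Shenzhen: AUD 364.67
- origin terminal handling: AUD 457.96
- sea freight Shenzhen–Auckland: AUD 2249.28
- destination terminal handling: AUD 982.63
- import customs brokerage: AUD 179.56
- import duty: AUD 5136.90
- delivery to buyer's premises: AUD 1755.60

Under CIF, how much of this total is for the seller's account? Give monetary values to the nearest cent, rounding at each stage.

CIF: the seller pays costs through ocean freight and marine insurance to the destination port.
Seller's account: goods 216708.34 + inland to port 364.67 + origin terminal 457.96 + freight 2249.28 = 219780.25
Buyer's account: destination terminal 982.63 + brokerage 179.56 + duty 5136.90 + delivery 1755.60 = 8054.69

Seller's account: AUD 219780.25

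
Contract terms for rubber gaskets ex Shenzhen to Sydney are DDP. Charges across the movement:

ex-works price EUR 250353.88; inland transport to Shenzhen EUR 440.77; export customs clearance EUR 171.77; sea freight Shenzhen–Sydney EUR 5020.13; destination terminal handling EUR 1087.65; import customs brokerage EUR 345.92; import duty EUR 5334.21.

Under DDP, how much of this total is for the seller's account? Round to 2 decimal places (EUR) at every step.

DDP: the seller bears all costs including import duty.
Seller's account: goods 250353.88 + inland to port 440.77 + export clearance 171.77 + freight 5020.13 + destination terminal 1087.65 + brokerage 345.92 + duty 5334.21 = 262754.33
Buyer's account: 0.00

Seller's account: EUR 262754.33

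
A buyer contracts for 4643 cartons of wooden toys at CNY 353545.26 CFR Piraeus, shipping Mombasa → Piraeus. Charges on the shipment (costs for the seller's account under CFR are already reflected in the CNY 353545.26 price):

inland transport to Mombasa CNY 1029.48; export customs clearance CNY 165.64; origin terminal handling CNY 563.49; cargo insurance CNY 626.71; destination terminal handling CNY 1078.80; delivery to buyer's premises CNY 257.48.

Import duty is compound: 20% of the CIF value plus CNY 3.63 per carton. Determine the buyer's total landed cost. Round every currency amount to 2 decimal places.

Total landed cost: CNY 443196.73

CFR: the seller pays costs through ocean freight to the destination port, but not insurance.
Already in the invoice (seller's account under CFR): inland to port, export clearance, origin terminal — exclude.
CIF value = CFR price + insurance = 353545.26 + 626.71 = 354171.97
Ad valorem component: 354171.97 × 20% = 70834.39
Specific component: 4643 × 3.63 = 16854.09
Import duty = 70834.39 + 16854.09 = 87688.48
Buyer bears: insurance 626.71 + destination terminal 1078.80 + delivery 257.48 + duty 87688.48 = 89651.47
Landed cost = invoice 353545.26 + 89651.47 = 443196.73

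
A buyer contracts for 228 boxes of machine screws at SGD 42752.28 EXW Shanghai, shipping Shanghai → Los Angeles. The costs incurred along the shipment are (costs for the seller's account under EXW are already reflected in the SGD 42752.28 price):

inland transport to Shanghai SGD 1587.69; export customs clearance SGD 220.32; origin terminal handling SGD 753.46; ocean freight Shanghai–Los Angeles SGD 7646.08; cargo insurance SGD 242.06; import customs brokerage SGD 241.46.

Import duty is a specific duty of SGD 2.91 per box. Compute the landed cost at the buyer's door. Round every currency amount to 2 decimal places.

EXW: the seller makes goods available at their premises; the buyer bears all onward costs.
CIF value = EXW price + inland to port + export clearance + origin terminal + freight + insurance = 42752.28 + 1587.69 + 220.32 + 753.46 + 7646.08 + 242.06 = 53201.89
Import duty = 228 × 2.91 = 663.48
Buyer bears: inland to port 1587.69 + export clearance 220.32 + origin terminal 753.46 + freight 7646.08 + insurance 242.06 + brokerage 241.46 + duty 663.48 = 11354.55
Landed cost = invoice 42752.28 + 11354.55 = 54106.83

Total landed cost: SGD 54106.83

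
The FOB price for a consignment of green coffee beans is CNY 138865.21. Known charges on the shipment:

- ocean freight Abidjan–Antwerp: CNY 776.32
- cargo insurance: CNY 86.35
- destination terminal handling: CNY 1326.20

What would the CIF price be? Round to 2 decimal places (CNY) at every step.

CIF price: CNY 139727.88

Not relevant to the conversion: destination terminal — on the buyer under both terms; not part of either seller's price.
From FOB to CIF, the seller additionally bears: freight, insurance.
CIF price = 138865.21 + 776.32 + 86.35 = 139727.88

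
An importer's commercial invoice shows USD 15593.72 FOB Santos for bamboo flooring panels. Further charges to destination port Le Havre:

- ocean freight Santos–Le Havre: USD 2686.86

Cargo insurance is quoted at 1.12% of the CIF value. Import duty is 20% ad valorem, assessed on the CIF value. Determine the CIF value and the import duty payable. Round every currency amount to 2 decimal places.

CIF value: USD 18487.64; import duty: USD 3697.53

Let C be the CIF value. C = FOB price + freight + 1.12% × C
C − 1.12% × C = 15593.72 + 2686.86
0.9888 × C = 18280.58
C = 18280.58 / 0.9888 = 18487.64
Insurance premium = 1.12% × 18487.64 = 207.06
Import duty = 18487.64 × 20% = 3697.53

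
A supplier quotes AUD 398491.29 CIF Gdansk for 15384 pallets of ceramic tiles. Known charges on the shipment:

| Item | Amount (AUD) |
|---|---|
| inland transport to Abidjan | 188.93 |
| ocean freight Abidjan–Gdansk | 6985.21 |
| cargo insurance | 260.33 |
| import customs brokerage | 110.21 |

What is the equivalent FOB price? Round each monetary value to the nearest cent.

FOB price: AUD 391245.75

Not relevant to the conversion: inland to port — on the seller under both CIF and FOB; already in the CIF price and stays in the FOB price. brokerage — on the buyer under both terms; not part of either seller's price.
From CIF to FOB, the seller no longer bears: freight, insurance.
FOB price = 398491.29 − 6985.21 − 260.33 = 391245.75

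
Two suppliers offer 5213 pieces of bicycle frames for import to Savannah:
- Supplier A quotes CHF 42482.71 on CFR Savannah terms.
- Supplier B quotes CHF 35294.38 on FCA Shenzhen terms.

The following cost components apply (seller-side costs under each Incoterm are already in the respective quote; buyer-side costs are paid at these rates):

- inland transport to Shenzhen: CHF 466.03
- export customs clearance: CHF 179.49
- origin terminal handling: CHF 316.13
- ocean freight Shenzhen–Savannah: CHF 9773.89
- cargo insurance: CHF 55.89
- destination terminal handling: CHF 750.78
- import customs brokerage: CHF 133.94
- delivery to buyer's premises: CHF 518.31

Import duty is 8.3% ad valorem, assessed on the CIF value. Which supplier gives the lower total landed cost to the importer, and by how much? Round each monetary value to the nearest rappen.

Supplier A is cheaper by CHF 3142.53

Supplier A (CFR):
CIF value = CFR price + insurance = 42482.71 + 55.89 = 42538.60
Import duty = 42538.60 × 8.3% = 3530.70
Buyer bears (A): 55.89 + 750.78 + 133.94 + 518.31 = 1458.92
Landed cost (A) = invoice 42482.71 + 1458.92 + duty 3530.70 = 47472.33
Supplier B (FCA):
CIF value = FCA price + origin terminal + freight + insurance = 35294.38 + 316.13 + 9773.89 + 55.89 = 45440.29
Import duty = 45440.29 × 8.3% = 3771.54
Buyer bears (B): 316.13 + 9773.89 + 55.89 + 750.78 + 133.94 + 518.31 = 11548.94
Landed cost (B) = invoice 35294.38 + 11548.94 + duty 3771.54 = 50614.86
Difference = |47472.33 − 50614.86| = 3142.53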